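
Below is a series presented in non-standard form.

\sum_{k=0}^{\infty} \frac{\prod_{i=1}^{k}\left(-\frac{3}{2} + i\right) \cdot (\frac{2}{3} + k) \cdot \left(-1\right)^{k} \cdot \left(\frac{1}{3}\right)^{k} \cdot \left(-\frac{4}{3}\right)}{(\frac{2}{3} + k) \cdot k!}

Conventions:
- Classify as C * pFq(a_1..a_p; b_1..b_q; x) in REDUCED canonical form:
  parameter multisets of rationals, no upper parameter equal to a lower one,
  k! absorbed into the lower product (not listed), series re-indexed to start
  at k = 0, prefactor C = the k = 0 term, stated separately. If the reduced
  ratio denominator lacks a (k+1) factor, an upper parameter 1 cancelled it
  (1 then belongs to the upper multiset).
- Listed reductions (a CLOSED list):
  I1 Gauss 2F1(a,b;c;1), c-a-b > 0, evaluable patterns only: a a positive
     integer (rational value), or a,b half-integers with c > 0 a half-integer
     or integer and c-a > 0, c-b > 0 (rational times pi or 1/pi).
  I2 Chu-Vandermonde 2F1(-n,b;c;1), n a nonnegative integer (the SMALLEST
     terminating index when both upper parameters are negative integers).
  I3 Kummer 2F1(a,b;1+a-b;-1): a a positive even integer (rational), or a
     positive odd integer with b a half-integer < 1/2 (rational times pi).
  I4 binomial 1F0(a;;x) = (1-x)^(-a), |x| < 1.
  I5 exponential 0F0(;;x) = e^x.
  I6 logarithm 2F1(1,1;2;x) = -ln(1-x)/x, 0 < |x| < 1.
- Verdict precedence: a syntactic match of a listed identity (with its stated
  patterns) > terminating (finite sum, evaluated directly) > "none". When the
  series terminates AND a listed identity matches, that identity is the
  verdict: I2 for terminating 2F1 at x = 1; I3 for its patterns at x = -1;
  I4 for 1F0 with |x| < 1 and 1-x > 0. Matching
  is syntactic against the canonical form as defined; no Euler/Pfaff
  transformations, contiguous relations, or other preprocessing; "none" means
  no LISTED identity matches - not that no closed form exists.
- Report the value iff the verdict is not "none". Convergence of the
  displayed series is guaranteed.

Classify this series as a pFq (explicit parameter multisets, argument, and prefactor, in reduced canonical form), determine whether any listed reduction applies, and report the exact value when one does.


x = -\frac{1}{3} here; the reduced form reads 1F0, upper {-\frac{1}{2}}, lower {-}, C = -\frac{4}{3}. Verdict (x = -\frac{1}{3}): binomial (I4) applies (the 1F0 binomial series: exponent 1/2, x = -\frac{1}{3}). Exact value: \left(-\frac{4}{3}\right) \cdot \left(\frac{4}{3}\right)^{\frac{1}{2}}.

The tell: t_0 being -\frac{4}{3}, k + 2/3 divides numerator and denominator alike; C = -4/3 after cancelling.
Ratio: r(k) = -\frac{1}{3} * (k-\frac{1}{2}) / [(k+1)] - rational in k. x = -\frac{1}{3}; t_0 = -\frac{4}{3}; negate the roots.


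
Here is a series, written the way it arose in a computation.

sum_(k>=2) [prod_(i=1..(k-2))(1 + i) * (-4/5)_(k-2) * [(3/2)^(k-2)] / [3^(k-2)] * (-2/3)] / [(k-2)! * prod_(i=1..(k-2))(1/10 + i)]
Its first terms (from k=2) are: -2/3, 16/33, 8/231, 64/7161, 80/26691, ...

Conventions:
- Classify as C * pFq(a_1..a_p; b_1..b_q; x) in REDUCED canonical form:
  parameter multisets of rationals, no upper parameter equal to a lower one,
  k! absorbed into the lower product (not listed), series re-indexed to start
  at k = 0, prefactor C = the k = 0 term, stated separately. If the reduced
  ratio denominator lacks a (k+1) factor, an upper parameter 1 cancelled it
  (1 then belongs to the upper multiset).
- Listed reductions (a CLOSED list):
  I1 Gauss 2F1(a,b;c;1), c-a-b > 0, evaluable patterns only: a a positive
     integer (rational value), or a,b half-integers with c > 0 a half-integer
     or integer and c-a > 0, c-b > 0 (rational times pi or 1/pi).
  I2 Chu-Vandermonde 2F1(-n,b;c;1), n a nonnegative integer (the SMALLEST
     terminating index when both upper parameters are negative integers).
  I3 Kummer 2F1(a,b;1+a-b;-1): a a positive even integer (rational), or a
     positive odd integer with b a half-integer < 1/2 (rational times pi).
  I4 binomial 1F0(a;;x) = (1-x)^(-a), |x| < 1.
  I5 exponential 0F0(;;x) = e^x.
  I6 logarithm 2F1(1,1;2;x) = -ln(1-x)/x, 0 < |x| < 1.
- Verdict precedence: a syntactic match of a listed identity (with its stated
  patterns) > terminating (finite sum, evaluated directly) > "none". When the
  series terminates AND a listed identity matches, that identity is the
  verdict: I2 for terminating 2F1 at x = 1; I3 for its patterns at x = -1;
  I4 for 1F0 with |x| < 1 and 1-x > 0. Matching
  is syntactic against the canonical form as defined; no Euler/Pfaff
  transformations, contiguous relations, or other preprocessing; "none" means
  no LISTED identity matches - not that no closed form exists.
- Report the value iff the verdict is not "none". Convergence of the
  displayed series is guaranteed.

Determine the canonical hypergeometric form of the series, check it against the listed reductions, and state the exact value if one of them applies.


With C = -2/3: the canonical form is 2F1(-4/5, 2; 11/10; 1/2). Verdict: none - at argument 1/2 the multisets {-4/5, 2} ; {11/10} match no listed identity.

First insight: x = (1/2) and the lower running product (prefactor -2/3) is a rising factorial.
Consecutive-term ratio: r(k) = (1/2) * (k-4/5) (k+2) / [(k+11/10) (k+1)] ; factor over Q: parameters, x = (1/2), and C = -2/3.


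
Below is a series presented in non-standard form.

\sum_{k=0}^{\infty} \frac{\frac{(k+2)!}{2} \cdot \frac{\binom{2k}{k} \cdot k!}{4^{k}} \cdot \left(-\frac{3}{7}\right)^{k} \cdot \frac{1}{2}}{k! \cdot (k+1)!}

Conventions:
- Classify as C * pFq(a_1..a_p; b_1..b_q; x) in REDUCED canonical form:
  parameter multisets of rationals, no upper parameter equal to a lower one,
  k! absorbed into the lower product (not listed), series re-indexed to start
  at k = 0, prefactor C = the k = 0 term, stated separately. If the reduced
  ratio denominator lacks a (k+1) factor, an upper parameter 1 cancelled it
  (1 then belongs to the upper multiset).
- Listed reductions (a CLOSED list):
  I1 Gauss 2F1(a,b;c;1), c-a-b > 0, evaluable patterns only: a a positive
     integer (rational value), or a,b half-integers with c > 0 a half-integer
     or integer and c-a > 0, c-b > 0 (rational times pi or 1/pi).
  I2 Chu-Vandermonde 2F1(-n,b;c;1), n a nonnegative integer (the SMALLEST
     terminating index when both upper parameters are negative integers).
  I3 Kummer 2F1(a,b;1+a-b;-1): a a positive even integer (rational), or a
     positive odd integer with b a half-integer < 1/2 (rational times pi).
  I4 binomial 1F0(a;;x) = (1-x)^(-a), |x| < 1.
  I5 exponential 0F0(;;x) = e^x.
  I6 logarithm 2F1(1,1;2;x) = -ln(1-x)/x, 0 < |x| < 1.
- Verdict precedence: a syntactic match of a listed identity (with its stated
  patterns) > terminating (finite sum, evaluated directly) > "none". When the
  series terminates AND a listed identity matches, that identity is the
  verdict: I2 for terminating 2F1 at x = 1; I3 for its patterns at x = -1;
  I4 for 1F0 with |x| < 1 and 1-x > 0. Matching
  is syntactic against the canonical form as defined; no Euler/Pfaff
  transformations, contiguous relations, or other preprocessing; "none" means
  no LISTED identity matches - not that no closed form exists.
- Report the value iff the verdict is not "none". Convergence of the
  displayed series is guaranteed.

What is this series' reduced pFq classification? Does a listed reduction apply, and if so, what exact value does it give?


Classification (C = \frac{1}{2}): 2F1 with upper {\frac{1}{2}, 3}, lower {2}, argument x = -\frac{3}{7}. Verdict: none (x = -\frac{3}{7}): each listed identity misses the multisets {\frac{1}{2}, 3} ; {2}.

Structural cue: t_0 = \frac{1}{2} here, and C(2k,k) (prefactor 1/2) equals 4^k (1/2)_k / k!.
Step ratio: r(k) = -\frac{3}{7} * (k+\frac{1}{2}) (k+3) / [(k+2) (k+1)] - rational in k, leading ratio -\frac{3}{7}; with t_0 = \frac{1}{2}, classification follows.


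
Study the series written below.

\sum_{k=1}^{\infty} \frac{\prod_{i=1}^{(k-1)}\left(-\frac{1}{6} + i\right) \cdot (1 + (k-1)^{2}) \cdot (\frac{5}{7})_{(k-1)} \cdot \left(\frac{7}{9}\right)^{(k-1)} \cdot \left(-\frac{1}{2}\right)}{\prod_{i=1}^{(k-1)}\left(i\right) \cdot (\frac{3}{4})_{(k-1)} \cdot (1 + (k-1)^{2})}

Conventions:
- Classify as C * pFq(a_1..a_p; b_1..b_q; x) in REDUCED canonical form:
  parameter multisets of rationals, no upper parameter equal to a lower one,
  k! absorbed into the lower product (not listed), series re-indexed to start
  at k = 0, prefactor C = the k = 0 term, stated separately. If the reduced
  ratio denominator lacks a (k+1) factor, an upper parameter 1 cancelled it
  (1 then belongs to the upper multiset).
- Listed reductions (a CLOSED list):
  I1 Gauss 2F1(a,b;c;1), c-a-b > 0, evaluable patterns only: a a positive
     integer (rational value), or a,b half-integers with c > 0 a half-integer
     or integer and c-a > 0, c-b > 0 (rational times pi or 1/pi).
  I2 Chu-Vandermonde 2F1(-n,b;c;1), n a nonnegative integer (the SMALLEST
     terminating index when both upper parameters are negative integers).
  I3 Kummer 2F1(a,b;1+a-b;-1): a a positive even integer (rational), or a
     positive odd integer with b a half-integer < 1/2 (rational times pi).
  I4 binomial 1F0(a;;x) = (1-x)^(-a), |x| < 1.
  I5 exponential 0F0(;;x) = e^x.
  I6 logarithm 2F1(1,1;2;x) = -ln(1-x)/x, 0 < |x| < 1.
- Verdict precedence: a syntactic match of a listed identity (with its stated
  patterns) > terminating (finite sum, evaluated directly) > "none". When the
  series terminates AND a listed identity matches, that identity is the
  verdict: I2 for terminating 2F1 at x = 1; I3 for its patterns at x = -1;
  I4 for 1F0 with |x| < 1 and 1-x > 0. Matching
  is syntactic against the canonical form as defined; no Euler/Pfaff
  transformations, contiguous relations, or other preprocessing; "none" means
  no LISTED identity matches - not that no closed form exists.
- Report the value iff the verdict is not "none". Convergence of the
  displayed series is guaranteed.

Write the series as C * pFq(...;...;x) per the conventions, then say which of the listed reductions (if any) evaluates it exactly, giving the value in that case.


Classification (C = -\frac{1}{2}): 2F1 with upper {\frac{5}{7}, \frac{5}{6}}, lower {\frac{3}{4}}, argument x = \frac{7}{9}. Verdict: none - this 2F1 at x = \frac{7}{9} matches no listed pattern, and upper {\frac{5}{7}, \frac{5}{6}} holds no stopper.

Key step: from the first term -\frac{1}{2}: the product of the first k integers (prefactor -1/2) is k!.
Adjacent-term ratio: r(k) = \frac{7}{9} * (k+\frac{5}{7}) (k+\frac{5}{6}) / [(k+\frac{3}{4}) (k+1)] - poly over poly, x = \frac{7}{9} from leading terms; C = -\frac{1}{2} at k = 0.


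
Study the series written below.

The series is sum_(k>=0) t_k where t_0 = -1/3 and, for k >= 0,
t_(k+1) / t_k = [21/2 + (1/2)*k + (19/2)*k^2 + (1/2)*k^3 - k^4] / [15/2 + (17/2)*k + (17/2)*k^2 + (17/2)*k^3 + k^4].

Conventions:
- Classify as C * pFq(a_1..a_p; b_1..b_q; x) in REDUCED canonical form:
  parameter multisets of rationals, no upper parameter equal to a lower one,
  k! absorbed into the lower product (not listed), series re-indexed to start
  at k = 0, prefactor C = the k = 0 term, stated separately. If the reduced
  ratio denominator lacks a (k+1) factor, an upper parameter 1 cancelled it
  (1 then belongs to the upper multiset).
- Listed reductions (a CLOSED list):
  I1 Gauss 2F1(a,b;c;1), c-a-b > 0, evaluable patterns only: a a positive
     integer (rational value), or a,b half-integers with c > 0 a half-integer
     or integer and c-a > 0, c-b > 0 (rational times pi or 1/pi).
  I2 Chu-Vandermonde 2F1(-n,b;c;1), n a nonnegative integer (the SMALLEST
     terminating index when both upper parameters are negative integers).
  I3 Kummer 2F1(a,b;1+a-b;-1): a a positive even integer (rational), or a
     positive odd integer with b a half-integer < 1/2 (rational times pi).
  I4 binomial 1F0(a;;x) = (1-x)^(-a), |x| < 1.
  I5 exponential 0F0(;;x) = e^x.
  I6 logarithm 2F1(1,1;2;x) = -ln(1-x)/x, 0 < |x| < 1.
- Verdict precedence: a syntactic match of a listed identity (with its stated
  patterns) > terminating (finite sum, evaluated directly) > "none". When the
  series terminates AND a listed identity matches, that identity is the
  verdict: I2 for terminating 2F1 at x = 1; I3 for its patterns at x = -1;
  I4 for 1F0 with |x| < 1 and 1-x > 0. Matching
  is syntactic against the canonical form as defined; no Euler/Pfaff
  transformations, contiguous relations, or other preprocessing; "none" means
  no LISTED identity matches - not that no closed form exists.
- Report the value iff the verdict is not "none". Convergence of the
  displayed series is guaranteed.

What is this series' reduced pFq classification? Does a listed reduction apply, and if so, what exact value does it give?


The series (x = -1) is 2F1: upper {-7/2, 3}, lower {15/2}, prefactor -1/3. Verdict: the Kummer evaluation I3 matches (x = -1; c = 15/2 equals 1+a-b for upper {-7/2, 3}: listed pattern). Exact value: (-3003/8192) * pi.

The tell: t_0 being -1/3, factor the ratio over Q (C = -1/3, x = -1): negated roots = parameters.
Adjacent-term ratio: r(k) = (-1) * (k-7/2) (k+3) / [(k+15/2) (k+1)] - rational in k, leading ratio (-1); with t_0 = -1/3, classification follows.


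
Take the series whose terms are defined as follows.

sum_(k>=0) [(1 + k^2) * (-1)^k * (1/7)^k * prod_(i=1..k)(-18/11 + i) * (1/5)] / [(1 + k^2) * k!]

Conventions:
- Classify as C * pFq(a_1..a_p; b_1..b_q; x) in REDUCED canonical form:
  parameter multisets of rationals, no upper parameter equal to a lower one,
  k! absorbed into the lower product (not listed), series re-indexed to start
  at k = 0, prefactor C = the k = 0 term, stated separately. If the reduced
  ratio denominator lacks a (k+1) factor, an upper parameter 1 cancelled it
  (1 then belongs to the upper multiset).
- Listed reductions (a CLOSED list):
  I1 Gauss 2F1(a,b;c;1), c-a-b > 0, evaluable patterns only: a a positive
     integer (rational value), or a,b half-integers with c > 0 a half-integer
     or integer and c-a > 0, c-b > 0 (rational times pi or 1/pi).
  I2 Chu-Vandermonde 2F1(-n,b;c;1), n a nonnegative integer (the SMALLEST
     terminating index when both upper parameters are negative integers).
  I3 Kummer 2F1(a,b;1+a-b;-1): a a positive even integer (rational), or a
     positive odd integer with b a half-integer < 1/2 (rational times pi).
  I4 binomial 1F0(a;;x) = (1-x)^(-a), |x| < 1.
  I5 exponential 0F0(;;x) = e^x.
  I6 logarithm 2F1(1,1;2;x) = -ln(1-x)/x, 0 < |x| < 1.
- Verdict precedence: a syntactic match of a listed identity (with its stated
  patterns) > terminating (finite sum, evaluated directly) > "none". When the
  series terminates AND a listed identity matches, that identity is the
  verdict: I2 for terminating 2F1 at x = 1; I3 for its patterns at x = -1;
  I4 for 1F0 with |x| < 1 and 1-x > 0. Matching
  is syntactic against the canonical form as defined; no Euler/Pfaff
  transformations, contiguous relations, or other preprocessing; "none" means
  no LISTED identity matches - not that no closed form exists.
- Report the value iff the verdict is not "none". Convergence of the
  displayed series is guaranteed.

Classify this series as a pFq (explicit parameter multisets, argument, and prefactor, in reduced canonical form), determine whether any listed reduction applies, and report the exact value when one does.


With C = 1/5: the canonical form is 1F0(-7/11; -; -1/7). Verdict at x = -1/7: the I4 binomial reduction matches (the 1F0 binomial series: exponent 7/11, x = -1/7). Its exact value is (1/5) * (8/7)^(7/11).

Key observation: x = (-1/7) and the factor k^2 + 1 cancels (top and bottom), leaving C = 1/5.
Consecutive-term ratio: r(k) = (-1/7) * (k-7/11) / [(k+1)] - rational; roots negated = parameters, x = (-1/7), C = 1/5.


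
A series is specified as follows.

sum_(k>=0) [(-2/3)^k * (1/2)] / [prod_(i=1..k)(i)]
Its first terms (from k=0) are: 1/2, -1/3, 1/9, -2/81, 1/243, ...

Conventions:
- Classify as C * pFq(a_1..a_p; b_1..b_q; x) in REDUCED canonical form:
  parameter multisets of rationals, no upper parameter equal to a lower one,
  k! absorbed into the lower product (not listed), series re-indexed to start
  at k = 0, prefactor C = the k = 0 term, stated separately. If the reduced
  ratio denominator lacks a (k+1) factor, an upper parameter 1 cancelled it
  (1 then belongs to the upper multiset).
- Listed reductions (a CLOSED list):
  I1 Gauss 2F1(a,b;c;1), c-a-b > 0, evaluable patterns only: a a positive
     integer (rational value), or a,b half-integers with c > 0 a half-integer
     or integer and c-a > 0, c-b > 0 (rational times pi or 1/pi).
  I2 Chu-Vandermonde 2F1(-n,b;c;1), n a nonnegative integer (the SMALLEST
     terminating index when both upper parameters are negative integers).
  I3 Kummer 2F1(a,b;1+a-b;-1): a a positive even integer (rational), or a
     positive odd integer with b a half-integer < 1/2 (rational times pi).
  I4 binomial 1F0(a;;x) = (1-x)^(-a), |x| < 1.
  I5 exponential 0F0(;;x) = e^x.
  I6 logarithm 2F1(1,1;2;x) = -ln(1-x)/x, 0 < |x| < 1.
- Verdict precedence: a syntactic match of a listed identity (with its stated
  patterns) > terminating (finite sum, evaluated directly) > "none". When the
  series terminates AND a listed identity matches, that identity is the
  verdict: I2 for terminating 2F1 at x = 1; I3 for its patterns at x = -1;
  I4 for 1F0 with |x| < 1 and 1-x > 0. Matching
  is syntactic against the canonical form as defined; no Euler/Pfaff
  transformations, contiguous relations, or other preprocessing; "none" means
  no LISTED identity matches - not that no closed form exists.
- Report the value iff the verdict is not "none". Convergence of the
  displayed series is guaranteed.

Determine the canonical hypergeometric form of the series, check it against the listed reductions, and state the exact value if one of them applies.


With C = 1/2: the canonical form is 0F0(-; -; -2/3). Verdict at x = -2/3: the I5 exponential reduction matches (the 0F0 exponential series at x = -2/3). Value: (1/2) * e^(-2/3).

Structural cue: from the first term 1/2: the product of the first k integers (C = 1/2, x = -2/3) is k!.
Adjacent-term ratio: r(k) = (-2/3) * 1 / [(k+1)] - poly over poly, x = (-2/3) from leading terms; C = 1/2 at k = 0.


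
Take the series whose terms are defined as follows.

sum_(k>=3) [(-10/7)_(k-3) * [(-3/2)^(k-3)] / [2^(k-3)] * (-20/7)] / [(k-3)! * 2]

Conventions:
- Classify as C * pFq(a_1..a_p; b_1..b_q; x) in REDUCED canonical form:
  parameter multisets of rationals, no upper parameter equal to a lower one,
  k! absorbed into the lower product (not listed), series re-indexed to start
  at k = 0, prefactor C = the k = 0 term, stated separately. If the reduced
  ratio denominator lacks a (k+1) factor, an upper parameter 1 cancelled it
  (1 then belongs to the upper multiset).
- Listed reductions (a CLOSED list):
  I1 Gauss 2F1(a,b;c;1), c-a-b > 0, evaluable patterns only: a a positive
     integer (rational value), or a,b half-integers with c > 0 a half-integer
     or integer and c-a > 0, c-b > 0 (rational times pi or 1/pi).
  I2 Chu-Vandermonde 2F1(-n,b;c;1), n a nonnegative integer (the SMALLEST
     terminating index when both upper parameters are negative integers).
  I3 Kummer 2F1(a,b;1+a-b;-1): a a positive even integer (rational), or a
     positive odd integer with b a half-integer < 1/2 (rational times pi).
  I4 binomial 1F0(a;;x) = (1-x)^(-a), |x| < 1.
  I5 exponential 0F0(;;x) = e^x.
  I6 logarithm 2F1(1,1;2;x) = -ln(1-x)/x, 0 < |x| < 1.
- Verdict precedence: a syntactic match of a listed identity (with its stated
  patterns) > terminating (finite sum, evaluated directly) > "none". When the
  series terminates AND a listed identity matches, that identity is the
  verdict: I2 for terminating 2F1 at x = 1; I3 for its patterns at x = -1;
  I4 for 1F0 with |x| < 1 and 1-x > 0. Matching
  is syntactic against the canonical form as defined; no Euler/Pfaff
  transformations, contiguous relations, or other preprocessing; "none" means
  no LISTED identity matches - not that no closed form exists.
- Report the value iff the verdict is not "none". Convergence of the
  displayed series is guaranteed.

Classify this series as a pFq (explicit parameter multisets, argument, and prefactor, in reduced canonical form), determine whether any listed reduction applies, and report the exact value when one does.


Structural cue: with t_0 = -10/7, the constant factors (C = -10/7, x = -3/4) combine into one prefactor.
Adjacent-term ratio: r(k) = (-3/4) * (k-10/7) / [(k+1)] ; factor over Q: parameters, x = (-3/4), and C = -10/7.

Prefactor -10/7, argument -3/4: 1F0 with upper {-10/7} over lower {-}. Verdict: binomial (I4) fires (the 1F0 binomial series: exponent 10/7, x = -3/4). Sum: (-10/7) * (7/4)^(10/7).


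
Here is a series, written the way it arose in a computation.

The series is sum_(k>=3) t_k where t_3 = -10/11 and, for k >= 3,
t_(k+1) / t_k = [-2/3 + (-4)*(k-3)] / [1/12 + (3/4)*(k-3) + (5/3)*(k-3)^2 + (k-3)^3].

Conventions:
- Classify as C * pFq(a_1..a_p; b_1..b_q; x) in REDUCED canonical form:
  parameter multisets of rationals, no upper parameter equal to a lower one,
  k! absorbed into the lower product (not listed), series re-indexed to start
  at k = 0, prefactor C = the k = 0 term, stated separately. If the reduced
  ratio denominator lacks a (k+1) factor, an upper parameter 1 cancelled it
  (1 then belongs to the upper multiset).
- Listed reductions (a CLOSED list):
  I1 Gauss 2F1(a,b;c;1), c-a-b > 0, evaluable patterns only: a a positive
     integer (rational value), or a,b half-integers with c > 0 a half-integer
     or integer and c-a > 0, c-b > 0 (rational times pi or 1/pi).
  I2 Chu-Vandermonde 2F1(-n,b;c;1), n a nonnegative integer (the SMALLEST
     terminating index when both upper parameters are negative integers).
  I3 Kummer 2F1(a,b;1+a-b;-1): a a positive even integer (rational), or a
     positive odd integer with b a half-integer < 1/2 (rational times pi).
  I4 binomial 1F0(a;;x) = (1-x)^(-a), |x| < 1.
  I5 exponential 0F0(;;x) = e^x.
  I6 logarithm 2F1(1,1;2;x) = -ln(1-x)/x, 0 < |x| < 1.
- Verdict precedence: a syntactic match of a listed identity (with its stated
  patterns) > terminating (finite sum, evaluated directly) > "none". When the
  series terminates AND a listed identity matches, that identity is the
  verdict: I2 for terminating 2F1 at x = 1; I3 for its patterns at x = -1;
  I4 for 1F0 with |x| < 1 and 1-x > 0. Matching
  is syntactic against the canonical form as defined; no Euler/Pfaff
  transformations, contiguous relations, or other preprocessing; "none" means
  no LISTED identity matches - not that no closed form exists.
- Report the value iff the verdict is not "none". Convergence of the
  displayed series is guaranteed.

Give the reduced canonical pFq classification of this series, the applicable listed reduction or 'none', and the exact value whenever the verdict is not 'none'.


Reduced: x = -4, 0F1, upper = {-}, lower = {1/2}, C = -10/11. Verdict: none (x = -4): each listed identity misses the multisets {-} ; {1/2}.

Key step: t_0 = -10/11 here, and the parameter 1/6 appears in both the upper and lower lists and cancels.
Adjacent-term ratio: r(k) = (-4) * 1 / [(k+1/2) (k+1)] - rational; roots negated = parameters, x = (-4), C = -10/11.


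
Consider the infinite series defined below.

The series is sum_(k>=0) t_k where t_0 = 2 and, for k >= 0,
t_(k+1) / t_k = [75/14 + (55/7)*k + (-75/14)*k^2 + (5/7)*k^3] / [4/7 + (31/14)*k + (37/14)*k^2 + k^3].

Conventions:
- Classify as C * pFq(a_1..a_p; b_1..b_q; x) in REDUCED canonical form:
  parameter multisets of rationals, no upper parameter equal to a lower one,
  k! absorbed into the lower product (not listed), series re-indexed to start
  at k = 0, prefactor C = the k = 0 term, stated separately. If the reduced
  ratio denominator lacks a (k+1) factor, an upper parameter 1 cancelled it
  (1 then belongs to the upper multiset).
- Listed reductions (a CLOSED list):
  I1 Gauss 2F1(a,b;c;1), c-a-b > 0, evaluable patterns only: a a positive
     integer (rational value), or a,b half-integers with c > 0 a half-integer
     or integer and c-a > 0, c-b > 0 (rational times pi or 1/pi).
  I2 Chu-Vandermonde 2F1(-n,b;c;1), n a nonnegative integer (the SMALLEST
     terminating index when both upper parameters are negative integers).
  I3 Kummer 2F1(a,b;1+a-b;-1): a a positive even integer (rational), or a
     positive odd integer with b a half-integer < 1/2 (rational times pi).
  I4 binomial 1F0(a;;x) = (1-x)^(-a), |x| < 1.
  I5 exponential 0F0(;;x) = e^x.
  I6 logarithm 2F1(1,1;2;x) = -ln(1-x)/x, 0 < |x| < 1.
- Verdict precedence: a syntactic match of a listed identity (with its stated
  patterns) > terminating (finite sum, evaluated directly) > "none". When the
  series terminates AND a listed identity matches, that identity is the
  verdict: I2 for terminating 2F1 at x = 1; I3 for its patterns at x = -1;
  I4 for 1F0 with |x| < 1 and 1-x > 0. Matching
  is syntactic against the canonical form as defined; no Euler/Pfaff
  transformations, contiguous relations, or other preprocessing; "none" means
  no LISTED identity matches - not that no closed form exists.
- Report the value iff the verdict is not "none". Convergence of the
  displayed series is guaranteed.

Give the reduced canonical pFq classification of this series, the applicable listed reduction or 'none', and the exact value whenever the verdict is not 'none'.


With C = 2: the canonical form is 2F1(-5, -3; 8/7; 5/7). Verdict: terminating (-3 upstairs). 4 nonzero terms in all; added directly. Sum: 2263/44.

Key step: x = (5/7) and the ratio is unreduced: k + 1/2 divides both sides (prefactor 2).
Ratio: r(k) = (5/7) * (k-5) (k-3) / [(k+8/7) (k+1)] - rational in k, leading ratio (5/7); with t_0 = 2, classification follows.


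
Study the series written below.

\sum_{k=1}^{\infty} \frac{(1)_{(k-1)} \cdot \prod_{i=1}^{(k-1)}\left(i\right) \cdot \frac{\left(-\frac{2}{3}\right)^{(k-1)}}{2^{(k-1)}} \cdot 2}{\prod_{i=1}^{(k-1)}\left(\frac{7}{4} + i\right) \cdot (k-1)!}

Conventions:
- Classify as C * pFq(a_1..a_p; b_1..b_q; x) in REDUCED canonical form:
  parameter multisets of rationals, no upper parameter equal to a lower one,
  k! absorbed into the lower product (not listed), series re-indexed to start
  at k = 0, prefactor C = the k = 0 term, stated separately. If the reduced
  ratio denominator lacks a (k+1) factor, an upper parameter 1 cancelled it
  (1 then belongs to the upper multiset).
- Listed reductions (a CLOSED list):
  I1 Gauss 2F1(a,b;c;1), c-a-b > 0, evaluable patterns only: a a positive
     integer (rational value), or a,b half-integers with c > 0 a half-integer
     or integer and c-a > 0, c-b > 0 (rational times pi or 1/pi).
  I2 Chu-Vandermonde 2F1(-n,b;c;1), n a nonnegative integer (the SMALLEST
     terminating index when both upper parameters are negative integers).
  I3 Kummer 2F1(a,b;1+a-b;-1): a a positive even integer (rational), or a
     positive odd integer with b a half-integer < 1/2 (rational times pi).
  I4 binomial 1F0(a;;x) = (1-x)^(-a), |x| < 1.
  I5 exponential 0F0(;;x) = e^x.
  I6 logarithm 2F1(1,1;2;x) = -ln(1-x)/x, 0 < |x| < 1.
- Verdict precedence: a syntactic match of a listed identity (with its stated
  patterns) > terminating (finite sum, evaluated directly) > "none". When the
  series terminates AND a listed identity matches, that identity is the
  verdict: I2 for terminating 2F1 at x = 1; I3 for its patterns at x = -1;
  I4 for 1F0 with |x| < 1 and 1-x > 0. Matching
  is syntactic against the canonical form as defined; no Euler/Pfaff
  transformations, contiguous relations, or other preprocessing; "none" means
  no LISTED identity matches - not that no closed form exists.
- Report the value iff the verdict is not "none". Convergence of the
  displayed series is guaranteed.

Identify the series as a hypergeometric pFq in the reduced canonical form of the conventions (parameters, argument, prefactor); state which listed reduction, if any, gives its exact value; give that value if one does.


The series (x = -\frac{1}{3}) is 2F1: upper {1, 1}, lower {\frac{11}{4}}, prefactor 2. Verdict: no listed reduction: x = -\frac{1}{3} and upper {1, 1} fail every I1-I6 pattern.

First insight: t_0 being 2, the two k-th powers (C = 2) combine into one argument.
Term ratio: r(k) = -\frac{1}{3} * (k+1) (k+1) / [(k+\frac{11}{4}) (k+1)] - rational; roots negated = parameters, x = -\frac{1}{3}, C = 2.


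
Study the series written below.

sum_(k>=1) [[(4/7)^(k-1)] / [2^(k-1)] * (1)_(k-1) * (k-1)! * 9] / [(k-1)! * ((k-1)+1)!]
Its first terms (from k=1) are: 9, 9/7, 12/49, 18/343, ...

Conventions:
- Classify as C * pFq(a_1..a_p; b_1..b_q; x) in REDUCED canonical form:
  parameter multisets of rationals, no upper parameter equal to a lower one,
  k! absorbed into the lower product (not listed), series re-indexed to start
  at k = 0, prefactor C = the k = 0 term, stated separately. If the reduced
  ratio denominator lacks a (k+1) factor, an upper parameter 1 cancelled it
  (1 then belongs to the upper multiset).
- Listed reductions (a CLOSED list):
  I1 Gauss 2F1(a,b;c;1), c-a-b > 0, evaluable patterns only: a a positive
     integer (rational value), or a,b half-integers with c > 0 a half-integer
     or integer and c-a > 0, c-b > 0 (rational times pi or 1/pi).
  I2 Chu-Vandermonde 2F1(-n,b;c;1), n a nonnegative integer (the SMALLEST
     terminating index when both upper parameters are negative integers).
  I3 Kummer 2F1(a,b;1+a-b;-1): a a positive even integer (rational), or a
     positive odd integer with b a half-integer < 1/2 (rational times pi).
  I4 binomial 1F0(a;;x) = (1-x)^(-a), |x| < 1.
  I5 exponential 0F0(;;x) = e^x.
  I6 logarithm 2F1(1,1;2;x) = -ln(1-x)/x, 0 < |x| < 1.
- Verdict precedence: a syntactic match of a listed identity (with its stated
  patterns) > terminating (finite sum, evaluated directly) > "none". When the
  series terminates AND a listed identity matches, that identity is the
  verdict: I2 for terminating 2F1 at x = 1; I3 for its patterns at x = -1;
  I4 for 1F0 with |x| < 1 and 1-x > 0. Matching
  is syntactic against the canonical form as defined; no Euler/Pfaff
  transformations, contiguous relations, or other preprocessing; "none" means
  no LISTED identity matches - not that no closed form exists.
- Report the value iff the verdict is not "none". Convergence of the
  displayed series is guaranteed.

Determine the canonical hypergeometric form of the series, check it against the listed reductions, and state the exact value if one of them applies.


Prefactor 9, argument 2/7: 2F1 with upper {1, 1} over lower {2}. Verdict: this is logarithm (I6) (the logarithm: parameters (1,1;2), x = 2/7). Exact value: (-63/2) * ln(5/7).

Key observation: from the first term 9: the denominator's factorial ratio (C = 9, x = 2/7) is a lower Pochhammer.
Step ratio: r(k) = (2/7) * (k+1) (k+1) / [(k+2) (k+1)] - poly over poly, x = (2/7) from leading terms; C = 9 at k = 0.


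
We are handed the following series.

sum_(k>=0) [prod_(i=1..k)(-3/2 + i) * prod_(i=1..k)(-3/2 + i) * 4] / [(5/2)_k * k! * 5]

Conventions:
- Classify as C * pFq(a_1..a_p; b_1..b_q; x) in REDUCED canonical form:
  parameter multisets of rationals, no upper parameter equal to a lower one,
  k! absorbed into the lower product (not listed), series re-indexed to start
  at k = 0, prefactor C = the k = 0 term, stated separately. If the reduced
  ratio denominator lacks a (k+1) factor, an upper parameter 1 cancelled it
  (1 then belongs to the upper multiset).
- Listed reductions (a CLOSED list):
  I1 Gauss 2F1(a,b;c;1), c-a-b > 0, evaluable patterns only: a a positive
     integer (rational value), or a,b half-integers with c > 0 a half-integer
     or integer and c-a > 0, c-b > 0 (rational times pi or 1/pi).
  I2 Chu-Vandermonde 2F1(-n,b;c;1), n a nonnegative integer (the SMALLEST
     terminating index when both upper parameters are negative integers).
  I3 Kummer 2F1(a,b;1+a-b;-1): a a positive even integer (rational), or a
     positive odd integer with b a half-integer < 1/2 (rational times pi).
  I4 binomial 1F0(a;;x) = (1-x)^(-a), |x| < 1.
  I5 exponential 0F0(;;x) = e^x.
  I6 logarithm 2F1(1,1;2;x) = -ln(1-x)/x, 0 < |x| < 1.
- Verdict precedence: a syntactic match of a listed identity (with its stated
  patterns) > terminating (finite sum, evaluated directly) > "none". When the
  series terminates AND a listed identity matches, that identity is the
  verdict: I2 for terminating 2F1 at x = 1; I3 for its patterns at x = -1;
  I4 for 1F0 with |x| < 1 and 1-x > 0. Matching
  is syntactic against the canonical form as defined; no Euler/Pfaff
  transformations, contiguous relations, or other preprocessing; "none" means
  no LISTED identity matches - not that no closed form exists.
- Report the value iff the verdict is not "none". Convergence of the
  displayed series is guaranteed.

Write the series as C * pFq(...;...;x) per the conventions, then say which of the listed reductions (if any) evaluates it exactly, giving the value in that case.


x = 1 here; the reduced form reads 2F1, upper {-1/2, -1/2}, lower {5/2}, C = 4/5. Verdict: Gauss (I1, half-integer pattern) matches (x = 1; upper {-1/2, -1/2} half-integers, c = 5/2 in the evaluable pattern). Exact value: (9/32) * pi.

Key step: with t_0 = 4/5, the constant factors (C = 4/5) combine into one prefactor.
Step ratio: r(k) = 1 * (k-1/2) (k-1/2) / [(k+5/2) (k+1)] ; factor over Q: parameters, x = 1, and C = 4/5.


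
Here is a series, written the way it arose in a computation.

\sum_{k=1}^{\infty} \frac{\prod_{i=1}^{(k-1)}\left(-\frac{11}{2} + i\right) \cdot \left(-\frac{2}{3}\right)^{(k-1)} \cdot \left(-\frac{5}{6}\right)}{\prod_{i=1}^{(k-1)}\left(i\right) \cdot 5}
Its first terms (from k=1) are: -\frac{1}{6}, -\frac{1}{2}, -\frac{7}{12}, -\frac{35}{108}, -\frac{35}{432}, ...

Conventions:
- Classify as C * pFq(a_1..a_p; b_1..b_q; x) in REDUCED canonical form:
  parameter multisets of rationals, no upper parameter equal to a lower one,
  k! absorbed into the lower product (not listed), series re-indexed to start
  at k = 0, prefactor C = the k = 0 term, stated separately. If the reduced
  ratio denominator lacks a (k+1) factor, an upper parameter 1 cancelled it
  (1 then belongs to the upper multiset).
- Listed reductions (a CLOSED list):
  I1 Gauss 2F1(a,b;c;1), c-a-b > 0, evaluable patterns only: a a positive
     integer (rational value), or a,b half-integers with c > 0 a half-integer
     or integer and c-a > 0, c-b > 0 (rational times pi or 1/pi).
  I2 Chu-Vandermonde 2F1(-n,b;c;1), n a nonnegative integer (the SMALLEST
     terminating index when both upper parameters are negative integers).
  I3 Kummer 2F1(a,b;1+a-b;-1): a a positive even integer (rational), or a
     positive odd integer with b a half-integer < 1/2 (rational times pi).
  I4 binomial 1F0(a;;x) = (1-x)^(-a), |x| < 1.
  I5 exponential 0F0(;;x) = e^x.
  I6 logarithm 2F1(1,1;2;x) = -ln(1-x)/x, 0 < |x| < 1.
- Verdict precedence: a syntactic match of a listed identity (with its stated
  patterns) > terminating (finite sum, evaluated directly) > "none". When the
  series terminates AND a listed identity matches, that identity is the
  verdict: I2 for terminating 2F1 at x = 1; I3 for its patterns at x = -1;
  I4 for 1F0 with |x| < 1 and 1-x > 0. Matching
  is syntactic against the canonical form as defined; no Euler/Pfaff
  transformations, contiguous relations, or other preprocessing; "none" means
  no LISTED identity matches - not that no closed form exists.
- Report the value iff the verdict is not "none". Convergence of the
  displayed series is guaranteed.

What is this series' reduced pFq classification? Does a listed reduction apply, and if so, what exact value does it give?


Reduced: x = -\frac{2}{3}, 1F0, upper = {-\frac{9}{2}}, lower = {-}, C = -\frac{1}{6}. Verdict: binomial (I4) matches (the 1F0 binomial series: exponent 9/2, x = -\frac{2}{3}). Exact value: \left(-\frac{1}{6}\right) \cdot \left(\frac{5}{3}\right)^{\frac{9}{2}}.

Key observation: t_0 being -\frac{1}{6}, the constant factors (C = -1/6, x = -2/3) combine into one prefactor.
Ratio: r(k) = -\frac{2}{3} * (k-\frac{9}{2}) / [(k+1)] - poly over poly, x = -\frac{2}{3} from leading terms; C = -\frac{1}{6} at k = 0.


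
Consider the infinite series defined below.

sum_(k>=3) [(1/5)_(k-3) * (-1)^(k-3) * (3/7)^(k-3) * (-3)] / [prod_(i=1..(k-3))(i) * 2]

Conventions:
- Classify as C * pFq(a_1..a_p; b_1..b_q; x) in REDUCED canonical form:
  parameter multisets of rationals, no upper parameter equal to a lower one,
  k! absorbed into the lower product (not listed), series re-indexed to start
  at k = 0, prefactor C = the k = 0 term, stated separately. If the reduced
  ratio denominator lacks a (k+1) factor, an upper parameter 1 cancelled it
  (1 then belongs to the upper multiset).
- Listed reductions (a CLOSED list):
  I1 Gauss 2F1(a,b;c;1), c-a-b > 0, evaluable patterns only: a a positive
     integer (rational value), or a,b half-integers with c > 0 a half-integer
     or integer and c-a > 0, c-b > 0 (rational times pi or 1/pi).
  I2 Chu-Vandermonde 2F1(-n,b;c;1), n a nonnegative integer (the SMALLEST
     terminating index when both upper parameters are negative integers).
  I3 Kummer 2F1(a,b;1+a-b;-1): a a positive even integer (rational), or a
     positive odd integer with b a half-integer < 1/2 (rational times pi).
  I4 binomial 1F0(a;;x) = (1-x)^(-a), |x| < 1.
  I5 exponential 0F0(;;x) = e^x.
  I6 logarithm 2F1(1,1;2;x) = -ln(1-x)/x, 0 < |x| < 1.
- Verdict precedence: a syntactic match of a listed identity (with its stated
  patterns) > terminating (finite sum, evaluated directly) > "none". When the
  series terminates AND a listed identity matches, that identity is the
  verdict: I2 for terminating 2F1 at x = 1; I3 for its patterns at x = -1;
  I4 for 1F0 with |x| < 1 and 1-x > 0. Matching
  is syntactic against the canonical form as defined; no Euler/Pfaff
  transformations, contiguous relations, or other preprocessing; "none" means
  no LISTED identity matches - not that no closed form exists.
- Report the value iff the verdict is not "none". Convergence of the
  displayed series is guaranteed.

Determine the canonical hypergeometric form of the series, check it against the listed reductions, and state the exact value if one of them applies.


Reduced: x = -3/7, 1F0, upper = {1/5}, lower = {-}, C = -3/2. Verdict: the binomial series (I4) applies (the 1F0 binomial series: exponent -1/5, x = -3/7). Sum: (-3/2) * (10/7)^(-1/5).

Structural cue: t_0 being -3/2, the product of the first k integers (prefactor -3/2) is k!.
Term ratio: r(k) = (-3/7) * (k+1/5) / [(k+1)] - rational; roots negated = parameters, x = (-3/7), C = -3/2.


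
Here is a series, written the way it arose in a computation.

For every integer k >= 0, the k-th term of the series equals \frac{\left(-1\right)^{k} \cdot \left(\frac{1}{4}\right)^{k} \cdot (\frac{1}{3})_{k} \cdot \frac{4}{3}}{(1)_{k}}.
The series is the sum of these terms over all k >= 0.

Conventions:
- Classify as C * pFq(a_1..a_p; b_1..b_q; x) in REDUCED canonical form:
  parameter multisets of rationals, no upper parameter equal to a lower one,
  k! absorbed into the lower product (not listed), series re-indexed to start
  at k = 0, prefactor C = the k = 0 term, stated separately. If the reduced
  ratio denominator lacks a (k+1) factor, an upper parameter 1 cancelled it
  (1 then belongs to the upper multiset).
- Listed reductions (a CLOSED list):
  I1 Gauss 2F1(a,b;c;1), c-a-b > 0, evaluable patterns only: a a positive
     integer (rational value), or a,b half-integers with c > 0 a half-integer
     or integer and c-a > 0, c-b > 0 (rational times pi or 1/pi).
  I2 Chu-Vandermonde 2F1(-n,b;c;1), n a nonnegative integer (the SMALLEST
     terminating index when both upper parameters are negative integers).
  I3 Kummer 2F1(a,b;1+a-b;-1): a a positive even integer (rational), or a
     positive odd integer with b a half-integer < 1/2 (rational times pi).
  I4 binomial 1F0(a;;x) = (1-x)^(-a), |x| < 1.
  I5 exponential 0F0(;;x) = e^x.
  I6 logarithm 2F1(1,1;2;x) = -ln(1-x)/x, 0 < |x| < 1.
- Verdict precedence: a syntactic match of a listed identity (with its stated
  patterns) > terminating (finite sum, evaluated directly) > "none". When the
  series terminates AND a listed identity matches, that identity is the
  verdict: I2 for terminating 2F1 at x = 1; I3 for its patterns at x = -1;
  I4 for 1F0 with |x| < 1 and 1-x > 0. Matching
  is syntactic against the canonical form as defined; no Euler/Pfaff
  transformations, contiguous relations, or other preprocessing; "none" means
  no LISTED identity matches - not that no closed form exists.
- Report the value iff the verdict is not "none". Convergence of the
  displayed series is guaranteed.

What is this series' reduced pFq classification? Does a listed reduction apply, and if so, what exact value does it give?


x = -\frac{1}{4} here; the reduced form reads 1F0, upper {\frac{1}{3}}, lower {-}, C = \frac{4}{3}. Verdict: this is the I4 binomial reduction (the 1F0 binomial series: exponent -1/3, x = -\frac{1}{4}). Exact value: \frac{4}{3} \cdot \left(\frac{5}{4}\right)^{-\frac{1}{3}}.

Structural cue: t_0 being \frac{4}{3}, (1)_k (prefactor 4/3) is k! itself.
Adjacent-term ratio: r(k) = -\frac{1}{4} * (k+\frac{1}{3}) / [(k+1)] ; factor over Q: parameters, x = -\frac{1}{4}, and C = \frac{4}{3}.
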